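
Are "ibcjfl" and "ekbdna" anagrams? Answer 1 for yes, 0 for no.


Strings: "ibcjfl", "ekbdna"
Sorted first:  bcfijl
Sorted second: abdekn
Differ at position 0: 'b' vs 'a' => not anagrams

0


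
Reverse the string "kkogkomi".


Input: kkogkomi
Reading characters right to left:
  Position 7: 'i'
  Position 6: 'm'
  Position 5: 'o'
  Position 4: 'k'
  Position 3: 'g'
  Position 2: 'o'
  Position 1: 'k'
  Position 0: 'k'
Reversed: imokgokk

imokgokk


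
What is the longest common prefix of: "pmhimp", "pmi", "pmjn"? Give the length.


Words: pmhimp, pmi, pmjn
  Position 0: all 'p' => match
  Position 1: all 'm' => match
  Position 2: ('h', 'i', 'j') => mismatch, stop
LCP = "pm" (length 2)

2


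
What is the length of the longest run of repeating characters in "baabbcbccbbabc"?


Input: "baabbcbccbbabc"
Scanning for longest run:
  Position 1 ('a'): new char, reset run to 1
  Position 2 ('a'): continues run of 'a', length=2
  Position 3 ('b'): new char, reset run to 1
  Position 4 ('b'): continues run of 'b', length=2
  Position 5 ('c'): new char, reset run to 1
  Position 6 ('b'): new char, reset run to 1
  Position 7 ('c'): new char, reset run to 1
  Position 8 ('c'): continues run of 'c', length=2
  Position 9 ('b'): new char, reset run to 1
  Position 10 ('b'): continues run of 'b', length=2
  Position 11 ('a'): new char, reset run to 1
  Position 12 ('b'): new char, reset run to 1
  Position 13 ('c'): new char, reset run to 1
Longest run: 'a' with length 2

2


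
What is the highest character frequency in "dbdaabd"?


Input: dbdaabd
Character counts:
  'a': 2
  'b': 2
  'd': 3
Maximum frequency: 3

3


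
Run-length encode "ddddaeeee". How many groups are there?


Input: ddddaeeee
Scanning for consecutive runs:
  Group 1: 'd' x 4 (positions 0-3)
  Group 2: 'a' x 1 (positions 4-4)
  Group 3: 'e' x 4 (positions 5-8)
Total groups: 3

3


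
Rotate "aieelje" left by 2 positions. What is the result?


Input: "aieelje", rotate left by 2
First 2 characters: "ai"
Remaining characters: "eelje"
Concatenate remaining + first: "eelje" + "ai" = "eeljeai"

eeljeai


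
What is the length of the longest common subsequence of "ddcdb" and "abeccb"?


LCS of "ddcdb" and "abeccb"
DP table:
           a    b    e    c    c    b
      0    0    0    0    0    0    0
  d   0    0    0    0    0    0    0
  d   0    0    0    0    0    0    0
  c   0    0    0    0    1    1    1
  d   0    0    0    0    1    1    1
  b   0    0    1    1    1    1    2
LCS length = dp[5][6] = 2

2


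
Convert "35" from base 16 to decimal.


Input: "35" in base 16
Positional expansion:
  Digit '3' (value 3) x 16^1 = 48
  Digit '5' (value 5) x 16^0 = 5
Sum = 53

53


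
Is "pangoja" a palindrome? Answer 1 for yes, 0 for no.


Input: pangoja
Reversed: ajognap
  Compare pos 0 ('p') with pos 6 ('a'): MISMATCH
  Compare pos 1 ('a') with pos 5 ('j'): MISMATCH
  Compare pos 2 ('n') with pos 4 ('o'): MISMATCH
Result: not a palindrome

0


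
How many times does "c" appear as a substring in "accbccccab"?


Searching for "c" in "accbccccab"
Scanning each position:
  Position 0: "a" => no
  Position 1: "c" => MATCH
  Position 2: "c" => MATCH
  Position 3: "b" => no
  Position 4: "c" => MATCH
  Position 5: "c" => MATCH
  Position 6: "c" => MATCH
  Position 7: "c" => MATCH
  Position 8: "a" => no
  Position 9: "b" => no
Total occurrences: 6

6


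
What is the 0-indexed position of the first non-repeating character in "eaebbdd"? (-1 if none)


Input: eaebbdd
Character frequencies:
  'a': 1
  'b': 2
  'd': 2
  'e': 2
Scanning left to right for freq == 1:
  Position 0 ('e'): freq=2, skip
  Position 1 ('a'): unique! => answer = 1

1


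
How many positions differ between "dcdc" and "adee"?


Comparing "dcdc" and "adee" position by position:
  Position 0: 'd' vs 'a' => DIFFER
  Position 1: 'c' vs 'd' => DIFFER
  Position 2: 'd' vs 'e' => DIFFER
  Position 3: 'c' vs 'e' => DIFFER
Positions that differ: 4

4


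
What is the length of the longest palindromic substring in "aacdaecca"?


Input: "aacdaecca"
Checking substrings for palindromes:
  [0:2] "aa" (len 2) => palindrome
  [6:8] "cc" (len 2) => palindrome
Longest palindromic substring: "aa" with length 2

2


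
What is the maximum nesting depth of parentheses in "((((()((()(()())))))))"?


Input: "((((()((()(()())))))))"
Tracking depth:
  Position 0 '(': depth becomes 1
  Position 1 '(': depth becomes 2
  Position 2 '(': depth becomes 3
  Position 3 '(': depth becomes 4
  Position 4 '(': depth becomes 5
  Position 5 ')': depth becomes 4
  Position 6 '(': depth becomes 5
  Position 7 '(': depth becomes 6
  Position 8 '(': depth becomes 7
  Position 9 ')': depth becomes 6
  Position 10 '(': depth becomes 7
  Position 11 '(': depth becomes 8
  Position 12 ')': depth becomes 7
  Position 13 '(': depth becomes 8
  Position 14 ')': depth becomes 7
  Position 15 ')': depth becomes 6
  Position 16 ')': depth becomes 5
  Position 17 ')': depth becomes 4
  Position 18 ')': depth becomes 3
  Position 19 ')': depth becomes 2
  Position 20 ')': depth becomes 1
  Position 21 ')': depth becomes 0
Maximum depth reached: 8

8


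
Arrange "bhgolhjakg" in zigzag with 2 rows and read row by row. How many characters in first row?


Zigzag "bhgolhjakg" into 2 rows:
Placing characters:
  'b' => row 0
  'h' => row 1
  'g' => row 0
  'o' => row 1
  'l' => row 0
  'h' => row 1
  'j' => row 0
  'a' => row 1
  'k' => row 0
  'g' => row 1
Rows:
  Row 0: "bgljk"
  Row 1: "hohag"
First row length: 5

5


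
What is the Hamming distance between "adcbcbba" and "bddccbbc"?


Comparing "adcbcbba" and "bddccbbc" position by position:
  Position 0: 'a' vs 'b' => differ
  Position 1: 'd' vs 'd' => same
  Position 2: 'c' vs 'd' => differ
  Position 3: 'b' vs 'c' => differ
  Position 4: 'c' vs 'c' => same
  Position 5: 'b' vs 'b' => same
  Position 6: 'b' vs 'b' => same
  Position 7: 'a' vs 'c' => differ
Total differences (Hamming distance): 4

4


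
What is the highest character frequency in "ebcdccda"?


Input: ebcdccda
Character counts:
  'a': 1
  'b': 1
  'c': 3
  'd': 2
  'e': 1
Maximum frequency: 3

3


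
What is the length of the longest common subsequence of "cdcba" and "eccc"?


LCS of "cdcba" and "eccc"
DP table:
           e    c    c    c
      0    0    0    0    0
  c   0    0    1    1    1
  d   0    0    1    1    1
  c   0    0    1    2    2
  b   0    0    1    2    2
  a   0    0    1    2    2
LCS length = dp[5][4] = 2

2


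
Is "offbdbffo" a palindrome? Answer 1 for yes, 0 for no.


Input: offbdbffo
Reversed: offbdbffo
  Compare pos 0 ('o') with pos 8 ('o'): match
  Compare pos 1 ('f') with pos 7 ('f'): match
  Compare pos 2 ('f') with pos 6 ('f'): match
  Compare pos 3 ('b') with pos 5 ('b'): match
Result: palindrome

1


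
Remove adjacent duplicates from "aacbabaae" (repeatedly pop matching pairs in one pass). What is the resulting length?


Input: aacbabaae
Stack-based adjacent duplicate removal:
  Read 'a': push. Stack: a
  Read 'a': matches stack top 'a' => pop. Stack: (empty)
  Read 'c': push. Stack: c
  Read 'b': push. Stack: cb
  Read 'a': push. Stack: cba
  Read 'b': push. Stack: cbab
  Read 'a': push. Stack: cbaba
  Read 'a': matches stack top 'a' => pop. Stack: cbab
  Read 'e': push. Stack: cbabe
Final stack: "cbabe" (length 5)

5


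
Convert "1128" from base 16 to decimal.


Input: "1128" in base 16
Positional expansion:
  Digit '1' (value 1) x 16^3 = 4096
  Digit '1' (value 1) x 16^2 = 256
  Digit '2' (value 2) x 16^1 = 32
  Digit '8' (value 8) x 16^0 = 8
Sum = 4392

4392


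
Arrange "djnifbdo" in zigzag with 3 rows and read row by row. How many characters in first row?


Zigzag "djnifbdo" into 3 rows:
Placing characters:
  'd' => row 0
  'j' => row 1
  'n' => row 2
  'i' => row 1
  'f' => row 0
  'b' => row 1
  'd' => row 2
  'o' => row 1
Rows:
  Row 0: "df"
  Row 1: "jibo"
  Row 2: "nd"
First row length: 2

2


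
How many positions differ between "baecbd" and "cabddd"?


Comparing "baecbd" and "cabddd" position by position:
  Position 0: 'b' vs 'c' => DIFFER
  Position 1: 'a' vs 'a' => same
  Position 2: 'e' vs 'b' => DIFFER
  Position 3: 'c' vs 'd' => DIFFER
  Position 4: 'b' vs 'd' => DIFFER
  Position 5: 'd' vs 'd' => same
Positions that differ: 4

4


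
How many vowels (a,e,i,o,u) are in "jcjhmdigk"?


Input: jcjhmdigk
Checking each character:
  'j' at position 0: consonant
  'c' at position 1: consonant
  'j' at position 2: consonant
  'h' at position 3: consonant
  'm' at position 4: consonant
  'd' at position 5: consonant
  'i' at position 6: vowel (running total: 1)
  'g' at position 7: consonant
  'k' at position 8: consonant
Total vowels: 1

1


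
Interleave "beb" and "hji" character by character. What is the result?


Interleaving "beb" and "hji":
  Position 0: 'b' from first, 'h' from second => "bh"
  Position 1: 'e' from first, 'j' from second => "ej"
  Position 2: 'b' from first, 'i' from second => "bi"
Result: bhejbi

bhejbi


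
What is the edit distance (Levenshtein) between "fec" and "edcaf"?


Computing edit distance: "fec" -> "edcaf"
DP table:
           e    d    c    a    f
      0    1    2    3    4    5
  f   1    1    2    3    4    4
  e   2    1    2    3    4    5
  c   3    2    2    2    3    4
Edit distance = dp[3][5] = 4

4


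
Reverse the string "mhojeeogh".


Input: mhojeeogh
Reading characters right to left:
  Position 8: 'h'
  Position 7: 'g'
  Position 6: 'o'
  Position 5: 'e'
  Position 4: 'e'
  Position 3: 'j'
  Position 2: 'o'
  Position 1: 'h'
  Position 0: 'm'
Reversed: hgoeejohm

hgoeejohm


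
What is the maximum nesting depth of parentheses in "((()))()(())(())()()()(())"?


Input: "((()))()(())(())()()()(())"
Tracking depth:
  Position 0 '(': depth becomes 1
  Position 1 '(': depth becomes 2
  Position 2 '(': depth becomes 3
  Position 3 ')': depth becomes 2
  Position 4 ')': depth becomes 1
  Position 5 ')': depth becomes 0
  Position 6 '(': depth becomes 1
  Position 7 ')': depth becomes 0
  Position 8 '(': depth becomes 1
  Position 9 '(': depth becomes 2
  Position 10 ')': depth becomes 1
  Position 11 ')': depth becomes 0
  Position 12 '(': depth becomes 1
  Position 13 '(': depth becomes 2
  Position 14 ')': depth becomes 1
  Position 15 ')': depth becomes 0
  Position 16 '(': depth becomes 1
  Position 17 ')': depth becomes 0
  Position 18 '(': depth becomes 1
  Position 19 ')': depth becomes 0
  Position 20 '(': depth becomes 1
  Position 21 ')': depth becomes 0
  Position 22 '(': depth becomes 1
  Position 23 '(': depth becomes 2
  Position 24 ')': depth becomes 1
  Position 25 ')': depth becomes 0
Maximum depth reached: 3

3


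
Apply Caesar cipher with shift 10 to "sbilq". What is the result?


Caesar cipher: shift "sbilq" by 10
  's' (pos 18) + 10 = pos 2 = 'c'
  'b' (pos 1) + 10 = pos 11 = 'l'
  'i' (pos 8) + 10 = pos 18 = 's'
  'l' (pos 11) + 10 = pos 21 = 'v'
  'q' (pos 16) + 10 = pos 0 = 'a'
Result: clsva

clsva


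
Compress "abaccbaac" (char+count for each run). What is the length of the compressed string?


Input: abaccbaac
Runs:
  'a' x 1 => "a1"
  'b' x 1 => "b1"
  'a' x 1 => "a1"
  'c' x 2 => "c2"
  'b' x 1 => "b1"
  'a' x 2 => "a2"
  'c' x 1 => "c1"
Compressed: "a1b1a1c2b1a2c1"
Compressed length: 14

14


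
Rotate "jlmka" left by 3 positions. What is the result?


Input: "jlmka", rotate left by 3
First 3 characters: "jlm"
Remaining characters: "ka"
Concatenate remaining + first: "ka" + "jlm" = "kajlm"

kajlm


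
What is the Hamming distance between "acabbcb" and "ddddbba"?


Comparing "acabbcb" and "ddddbba" position by position:
  Position 0: 'a' vs 'd' => differ
  Position 1: 'c' vs 'd' => differ
  Position 2: 'a' vs 'd' => differ
  Position 3: 'b' vs 'd' => differ
  Position 4: 'b' vs 'b' => same
  Position 5: 'c' vs 'b' => differ
  Position 6: 'b' vs 'a' => differ
Total differences (Hamming distance): 6

6


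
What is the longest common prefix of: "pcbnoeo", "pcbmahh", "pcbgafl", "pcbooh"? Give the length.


Words: pcbnoeo, pcbmahh, pcbgafl, pcbooh
  Position 0: all 'p' => match
  Position 1: all 'c' => match
  Position 2: all 'b' => match
  Position 3: ('n', 'm', 'g', 'o') => mismatch, stop
LCP = "pcb" (length 3)

3


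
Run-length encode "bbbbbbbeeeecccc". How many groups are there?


Input: bbbbbbbeeeecccc
Scanning for consecutive runs:
  Group 1: 'b' x 7 (positions 0-6)
  Group 2: 'e' x 4 (positions 7-10)
  Group 3: 'c' x 4 (positions 11-14)
Total groups: 3

3


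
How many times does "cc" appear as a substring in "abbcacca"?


Searching for "cc" in "abbcacca"
Scanning each position:
  Position 0: "ab" => no
  Position 1: "bb" => no
  Position 2: "bc" => no
  Position 3: "ca" => no
  Position 4: "ac" => no
  Position 5: "cc" => MATCH
  Position 6: "ca" => no
Total occurrences: 1

1


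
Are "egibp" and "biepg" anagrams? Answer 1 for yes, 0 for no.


Strings: "egibp", "biepg"
Sorted first:  begip
Sorted second: begip
Sorted forms match => anagrams

1


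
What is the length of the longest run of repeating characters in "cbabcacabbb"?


Input: "cbabcacabbb"
Scanning for longest run:
  Position 1 ('b'): new char, reset run to 1
  Position 2 ('a'): new char, reset run to 1
  Position 3 ('b'): new char, reset run to 1
  Position 4 ('c'): new char, reset run to 1
  Position 5 ('a'): new char, reset run to 1
  Position 6 ('c'): new char, reset run to 1
  Position 7 ('a'): new char, reset run to 1
  Position 8 ('b'): new char, reset run to 1
  Position 9 ('b'): continues run of 'b', length=2
  Position 10 ('b'): continues run of 'b', length=3
Longest run: 'b' with length 3

3


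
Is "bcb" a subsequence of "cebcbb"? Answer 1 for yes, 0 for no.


Check if "bcb" is a subsequence of "cebcbb"
Greedy scan:
  Position 0 ('c'): no match needed
  Position 1 ('e'): no match needed
  Position 2 ('b'): matches sub[0] = 'b'
  Position 3 ('c'): matches sub[1] = 'c'
  Position 4 ('b'): matches sub[2] = 'b'
  Position 5 ('b'): no match needed
All 3 characters matched => is a subsequence

1


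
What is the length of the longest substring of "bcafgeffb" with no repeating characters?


Input: "bcafgeffb"
Sliding window (track last position of each char):
  Position 0 ('b'): window [0,0] length 1 -- new best
  Position 1 ('c'): window [0,1] length 2 -- new best
  Position 2 ('a'): window [0,2] length 3 -- new best
  Position 3 ('f'): window [0,3] length 4 -- new best
  Position 4 ('g'): window [0,4] length 5 -- new best
  Position 5 ('e'): window [0,5] length 6 -- new best
  Position 6 ('f'): repeat (last at 3), move window start to 4
  Position 6 ('f'): window [4,6] length 3
  Position 7 ('f'): repeat (last at 6), move window start to 7
  Position 7 ('f'): window [7,7] length 1
  Position 8 ('b'): window [7,8] length 2
Longest substring with no repeats: "bcafge" with length 6

6


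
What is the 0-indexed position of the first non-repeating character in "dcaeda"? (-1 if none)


Input: dcaeda
Character frequencies:
  'a': 2
  'c': 1
  'd': 2
  'e': 1
Scanning left to right for freq == 1:
  Position 0 ('d'): freq=2, skip
  Position 1 ('c'): unique! => answer = 1

1


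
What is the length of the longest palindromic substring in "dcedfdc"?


Input: "dcedfdc"
Checking substrings for palindromes:
  [3:6] "dfd" (len 3) => palindrome
Longest palindromic substring: "dfd" with length 3

3


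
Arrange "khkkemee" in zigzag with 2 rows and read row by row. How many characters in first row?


Zigzag "khkkemee" into 2 rows:
Placing characters:
  'k' => row 0
  'h' => row 1
  'k' => row 0
  'k' => row 1
  'e' => row 0
  'm' => row 1
  'e' => row 0
  'e' => row 1
Rows:
  Row 0: "kkee"
  Row 1: "hkme"
First row length: 4

4


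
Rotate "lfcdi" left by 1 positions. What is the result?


Input: "lfcdi", rotate left by 1
First 1 characters: "l"
Remaining characters: "fcdi"
Concatenate remaining + first: "fcdi" + "l" = "fcdil"

fcdil


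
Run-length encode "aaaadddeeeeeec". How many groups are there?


Input: aaaadddeeeeeec
Scanning for consecutive runs:
  Group 1: 'a' x 4 (positions 0-3)
  Group 2: 'd' x 3 (positions 4-6)
  Group 3: 'e' x 6 (positions 7-12)
  Group 4: 'c' x 1 (positions 13-13)
Total groups: 4

4


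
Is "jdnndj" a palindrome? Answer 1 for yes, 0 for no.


Input: jdnndj
Reversed: jdnndj
  Compare pos 0 ('j') with pos 5 ('j'): match
  Compare pos 1 ('d') with pos 4 ('d'): match
  Compare pos 2 ('n') with pos 3 ('n'): match
Result: palindrome

1


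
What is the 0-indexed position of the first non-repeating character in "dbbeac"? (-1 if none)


Input: dbbeac
Character frequencies:
  'a': 1
  'b': 2
  'c': 1
  'd': 1
  'e': 1
Scanning left to right for freq == 1:
  Position 0 ('d'): unique! => answer = 0

0


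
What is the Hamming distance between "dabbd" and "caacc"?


Comparing "dabbd" and "caacc" position by position:
  Position 0: 'd' vs 'c' => differ
  Position 1: 'a' vs 'a' => same
  Position 2: 'b' vs 'a' => differ
  Position 3: 'b' vs 'c' => differ
  Position 4: 'd' vs 'c' => differ
Total differences (Hamming distance): 4

4


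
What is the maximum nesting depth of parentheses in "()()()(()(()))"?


Input: "()()()(()(()))"
Tracking depth:
  Position 0 '(': depth becomes 1
  Position 1 ')': depth becomes 0
  Position 2 '(': depth becomes 1
  Position 3 ')': depth becomes 0
  Position 4 '(': depth becomes 1
  Position 5 ')': depth becomes 0
  Position 6 '(': depth becomes 1
  Position 7 '(': depth becomes 2
  Position 8 ')': depth becomes 1
  Position 9 '(': depth becomes 2
  Position 10 '(': depth becomes 3
  Position 11 ')': depth becomes 2
  Position 12 ')': depth becomes 1
  Position 13 ')': depth becomes 0
Maximum depth reached: 3

3


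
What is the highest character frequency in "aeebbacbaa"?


Input: aeebbacbaa
Character counts:
  'a': 4
  'b': 3
  'c': 1
  'e': 2
Maximum frequency: 4

4


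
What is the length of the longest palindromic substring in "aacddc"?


Input: "aacddc"
Checking substrings for palindromes:
  [2:6] "cddc" (len 4) => palindrome
  [0:2] "aa" (len 2) => palindrome
  [3:5] "dd" (len 2) => palindrome
Longest palindromic substring: "cddc" with length 4

4


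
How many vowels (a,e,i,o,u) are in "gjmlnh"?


Input: gjmlnh
Checking each character:
  'g' at position 0: consonant
  'j' at position 1: consonant
  'm' at position 2: consonant
  'l' at position 3: consonant
  'n' at position 4: consonant
  'h' at position 5: consonant
Total vowels: 0

0


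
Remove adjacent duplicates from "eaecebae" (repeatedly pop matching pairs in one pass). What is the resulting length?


Input: eaecebae
Stack-based adjacent duplicate removal:
  Read 'e': push. Stack: e
  Read 'a': push. Stack: ea
  Read 'e': push. Stack: eae
  Read 'c': push. Stack: eaec
  Read 'e': push. Stack: eaece
  Read 'b': push. Stack: eaeceb
  Read 'a': push. Stack: eaeceba
  Read 'e': push. Stack: eaecebae
Final stack: "eaecebae" (length 8)

8


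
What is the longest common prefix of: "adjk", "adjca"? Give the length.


Words: adjk, adjca
  Position 0: all 'a' => match
  Position 1: all 'd' => match
  Position 2: all 'j' => match
  Position 3: ('k', 'c') => mismatch, stop
LCP = "adj" (length 3)

3


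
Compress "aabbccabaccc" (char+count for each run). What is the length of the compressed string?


Input: aabbccabaccc
Runs:
  'a' x 2 => "a2"
  'b' x 2 => "b2"
  'c' x 2 => "c2"
  'a' x 1 => "a1"
  'b' x 1 => "b1"
  'a' x 1 => "a1"
  'c' x 3 => "c3"
Compressed: "a2b2c2a1b1a1c3"
Compressed length: 14

14


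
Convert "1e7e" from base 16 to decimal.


Input: "1e7e" in base 16
Positional expansion:
  Digit '1' (value 1) x 16^3 = 4096
  Digit 'e' (value 14) x 16^2 = 3584
  Digit '7' (value 7) x 16^1 = 112
  Digit 'e' (value 14) x 16^0 = 14
Sum = 7806

7806


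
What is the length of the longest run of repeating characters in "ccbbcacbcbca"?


Input: "ccbbcacbcbca"
Scanning for longest run:
  Position 1 ('c'): continues run of 'c', length=2
  Position 2 ('b'): new char, reset run to 1
  Position 3 ('b'): continues run of 'b', length=2
  Position 4 ('c'): new char, reset run to 1
  Position 5 ('a'): new char, reset run to 1
  Position 6 ('c'): new char, reset run to 1
  Position 7 ('b'): new char, reset run to 1
  Position 8 ('c'): new char, reset run to 1
  Position 9 ('b'): new char, reset run to 1
  Position 10 ('c'): new char, reset run to 1
  Position 11 ('a'): new char, reset run to 1
Longest run: 'c' with length 2

2


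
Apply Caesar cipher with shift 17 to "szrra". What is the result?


Caesar cipher: shift "szrra" by 17
  's' (pos 18) + 17 = pos 9 = 'j'
  'z' (pos 25) + 17 = pos 16 = 'q'
  'r' (pos 17) + 17 = pos 8 = 'i'
  'r' (pos 17) + 17 = pos 8 = 'i'
  'a' (pos 0) + 17 = pos 17 = 'r'
Result: jqiir

jqiir


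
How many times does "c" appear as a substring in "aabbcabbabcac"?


Searching for "c" in "aabbcabbabcac"
Scanning each position:
  Position 0: "a" => no
  Position 1: "a" => no
  Position 2: "b" => no
  Position 3: "b" => no
  Position 4: "c" => MATCH
  Position 5: "a" => no
  Position 6: "b" => no
  Position 7: "b" => no
  Position 8: "a" => no
  Position 9: "b" => no
  Position 10: "c" => MATCH
  Position 11: "a" => no
  Position 12: "c" => MATCH
Total occurrences: 3

3


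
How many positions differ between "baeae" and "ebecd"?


Comparing "baeae" and "ebecd" position by position:
  Position 0: 'b' vs 'e' => DIFFER
  Position 1: 'a' vs 'b' => DIFFER
  Position 2: 'e' vs 'e' => same
  Position 3: 'a' vs 'c' => DIFFER
  Position 4: 'e' vs 'd' => DIFFER
Positions that differ: 4

4


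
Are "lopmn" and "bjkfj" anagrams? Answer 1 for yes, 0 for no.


Strings: "lopmn", "bjkfj"
Sorted first:  lmnop
Sorted second: bfjjk
Differ at position 0: 'l' vs 'b' => not anagrams

0


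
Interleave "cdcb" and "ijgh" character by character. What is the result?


Interleaving "cdcb" and "ijgh":
  Position 0: 'c' from first, 'i' from second => "ci"
  Position 1: 'd' from first, 'j' from second => "dj"
  Position 2: 'c' from first, 'g' from second => "cg"
  Position 3: 'b' from first, 'h' from second => "bh"
Result: cidjcgbh

cidjcgbh


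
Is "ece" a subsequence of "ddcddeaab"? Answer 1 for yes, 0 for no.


Check if "ece" is a subsequence of "ddcddeaab"
Greedy scan:
  Position 0 ('d'): no match needed
  Position 1 ('d'): no match needed
  Position 2 ('c'): no match needed
  Position 3 ('d'): no match needed
  Position 4 ('d'): no match needed
  Position 5 ('e'): matches sub[0] = 'e'
  Position 6 ('a'): no match needed
  Position 7 ('a'): no match needed
  Position 8 ('b'): no match needed
Only matched 1/3 characters => not a subsequence

0


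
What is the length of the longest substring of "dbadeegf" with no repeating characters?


Input: "dbadeegf"
Sliding window (track last position of each char):
  Position 0 ('d'): window [0,0] length 1 -- new best
  Position 1 ('b'): window [0,1] length 2 -- new best
  Position 2 ('a'): window [0,2] length 3 -- new best
  Position 3 ('d'): repeat (last at 0), move window start to 1
  Position 3 ('d'): window [1,3] length 3
  Position 4 ('e'): window [1,4] length 4 -- new best
  Position 5 ('e'): repeat (last at 4), move window start to 5
  Position 5 ('e'): window [5,5] length 1
  Position 6 ('g'): window [5,6] length 2
  Position 7 ('f'): window [5,7] length 3
Longest substring with no repeats: "bade" with length 4

4


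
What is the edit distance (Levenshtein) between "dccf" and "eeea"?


Computing edit distance: "dccf" -> "eeea"
DP table:
           e    e    e    a
      0    1    2    3    4
  d   1    1    2    3    4
  c   2    2    2    3    4
  c   3    3    3    3    4
  f   4    4    4    4    4
Edit distance = dp[4][4] = 4

4


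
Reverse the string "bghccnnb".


Input: bghccnnb
Reading characters right to left:
  Position 7: 'b'
  Position 6: 'n'
  Position 5: 'n'
  Position 4: 'c'
  Position 3: 'c'
  Position 2: 'h'
  Position 1: 'g'
  Position 0: 'b'
Reversed: bnncchgb

bnncchgb


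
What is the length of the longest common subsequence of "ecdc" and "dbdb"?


LCS of "ecdc" and "dbdb"
DP table:
           d    b    d    b
      0    0    0    0    0
  e   0    0    0    0    0
  c   0    0    0    0    0
  d   0    1    1    1    1
  c   0    1    1    1    1
LCS length = dp[4][4] = 1

1


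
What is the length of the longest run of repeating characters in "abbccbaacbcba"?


Input: "abbccbaacbcba"
Scanning for longest run:
  Position 1 ('b'): new char, reset run to 1
  Position 2 ('b'): continues run of 'b', length=2
  Position 3 ('c'): new char, reset run to 1
  Position 4 ('c'): continues run of 'c', length=2
  Position 5 ('b'): new char, reset run to 1
  Position 6 ('a'): new char, reset run to 1
  Position 7 ('a'): continues run of 'a', length=2
  Position 8 ('c'): new char, reset run to 1
  Position 9 ('b'): new char, reset run to 1
  Position 10 ('c'): new char, reset run to 1
  Position 11 ('b'): new char, reset run to 1
  Position 12 ('a'): new char, reset run to 1
Longest run: 'b' with length 2

2


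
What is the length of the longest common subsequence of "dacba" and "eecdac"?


LCS of "dacba" and "eecdac"
DP table:
           e    e    c    d    a    c
      0    0    0    0    0    0    0
  d   0    0    0    0    1    1    1
  a   0    0    0    0    1    2    2
  c   0    0    0    1    1    2    3
  b   0    0    0    1    1    2    3
  a   0    0    0    1    1    2    3
LCS length = dp[5][6] = 3

3


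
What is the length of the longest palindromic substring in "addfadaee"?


Input: "addfadaee"
Checking substrings for palindromes:
  [4:7] "ada" (len 3) => palindrome
  [1:3] "dd" (len 2) => palindrome
  [7:9] "ee" (len 2) => palindrome
Longest palindromic substring: "ada" with length 3

3


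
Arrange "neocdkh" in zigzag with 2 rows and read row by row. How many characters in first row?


Zigzag "neocdkh" into 2 rows:
Placing characters:
  'n' => row 0
  'e' => row 1
  'o' => row 0
  'c' => row 1
  'd' => row 0
  'k' => row 1
  'h' => row 0
Rows:
  Row 0: "nodh"
  Row 1: "eck"
First row length: 4

4


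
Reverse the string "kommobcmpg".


Input: kommobcmpg
Reading characters right to left:
  Position 9: 'g'
  Position 8: 'p'
  Position 7: 'm'
  Position 6: 'c'
  Position 5: 'b'
  Position 4: 'o'
  Position 3: 'm'
  Position 2: 'm'
  Position 1: 'o'
  Position 0: 'k'
Reversed: gpmcbommok

gpmcbommok


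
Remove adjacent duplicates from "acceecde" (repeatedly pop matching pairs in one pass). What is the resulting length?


Input: acceecde
Stack-based adjacent duplicate removal:
  Read 'a': push. Stack: a
  Read 'c': push. Stack: ac
  Read 'c': matches stack top 'c' => pop. Stack: a
  Read 'e': push. Stack: ae
  Read 'e': matches stack top 'e' => pop. Stack: a
  Read 'c': push. Stack: ac
  Read 'd': push. Stack: acd
  Read 'e': push. Stack: acde
Final stack: "acde" (length 4)

4


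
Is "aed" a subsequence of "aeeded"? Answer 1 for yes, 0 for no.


Check if "aed" is a subsequence of "aeeded"
Greedy scan:
  Position 0 ('a'): matches sub[0] = 'a'
  Position 1 ('e'): matches sub[1] = 'e'
  Position 2 ('e'): no match needed
  Position 3 ('d'): matches sub[2] = 'd'
  Position 4 ('e'): no match needed
  Position 5 ('d'): no match needed
All 3 characters matched => is a subsequence

1


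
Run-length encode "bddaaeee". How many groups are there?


Input: bddaaeee
Scanning for consecutive runs:
  Group 1: 'b' x 1 (positions 0-0)
  Group 2: 'd' x 2 (positions 1-2)
  Group 3: 'a' x 2 (positions 3-4)
  Group 4: 'e' x 3 (positions 5-7)
Total groups: 4

4


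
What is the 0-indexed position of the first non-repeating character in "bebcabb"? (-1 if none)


Input: bebcabb
Character frequencies:
  'a': 1
  'b': 4
  'c': 1
  'e': 1
Scanning left to right for freq == 1:
  Position 0 ('b'): freq=4, skip
  Position 1 ('e'): unique! => answer = 1

1


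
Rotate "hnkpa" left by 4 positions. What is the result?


Input: "hnkpa", rotate left by 4
First 4 characters: "hnkp"
Remaining characters: "a"
Concatenate remaining + first: "a" + "hnkp" = "ahnkp"

ahnkp


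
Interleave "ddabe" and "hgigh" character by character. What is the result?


Interleaving "ddabe" and "hgigh":
  Position 0: 'd' from first, 'h' from second => "dh"
  Position 1: 'd' from first, 'g' from second => "dg"
  Position 2: 'a' from first, 'i' from second => "ai"
  Position 3: 'b' from first, 'g' from second => "bg"
  Position 4: 'e' from first, 'h' from second => "eh"
Result: dhdgaibgeh

dhdgaibgeh


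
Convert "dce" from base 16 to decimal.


Input: "dce" in base 16
Positional expansion:
  Digit 'd' (value 13) x 16^2 = 3328
  Digit 'c' (value 12) x 16^1 = 192
  Digit 'e' (value 14) x 16^0 = 14
Sum = 3534

3534


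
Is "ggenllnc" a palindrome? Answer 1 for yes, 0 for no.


Input: ggenllnc
Reversed: cnllnegg
  Compare pos 0 ('g') with pos 7 ('c'): MISMATCH
  Compare pos 1 ('g') with pos 6 ('n'): MISMATCH
  Compare pos 2 ('e') with pos 5 ('l'): MISMATCH
  Compare pos 3 ('n') with pos 4 ('l'): MISMATCH
Result: not a palindrome

0


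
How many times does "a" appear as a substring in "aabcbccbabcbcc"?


Searching for "a" in "aabcbccbabcbcc"
Scanning each position:
  Position 0: "a" => MATCH
  Position 1: "a" => MATCH
  Position 2: "b" => no
  Position 3: "c" => no
  Position 4: "b" => no
  Position 5: "c" => no
  Position 6: "c" => no
  Position 7: "b" => no
  Position 8: "a" => MATCH
  Position 9: "b" => no
  Position 10: "c" => no
  Position 11: "b" => no
  Position 12: "c" => no
  Position 13: "c" => no
Total occurrences: 3

3


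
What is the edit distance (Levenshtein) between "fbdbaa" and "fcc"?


Computing edit distance: "fbdbaa" -> "fcc"
DP table:
           f    c    c
      0    1    2    3
  f   1    0    1    2
  b   2    1    1    2
  d   3    2    2    2
  b   4    3    3    3
  a   5    4    4    4
  a   6    5    5    5
Edit distance = dp[6][3] = 5

5


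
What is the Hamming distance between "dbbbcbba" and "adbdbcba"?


Comparing "dbbbcbba" and "adbdbcba" position by position:
  Position 0: 'd' vs 'a' => differ
  Position 1: 'b' vs 'd' => differ
  Position 2: 'b' vs 'b' => same
  Position 3: 'b' vs 'd' => differ
  Position 4: 'c' vs 'b' => differ
  Position 5: 'b' vs 'c' => differ
  Position 6: 'b' vs 'b' => same
  Position 7: 'a' vs 'a' => same
Total differences (Hamming distance): 5

5


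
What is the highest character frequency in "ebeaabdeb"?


Input: ebeaabdeb
Character counts:
  'a': 2
  'b': 3
  'd': 1
  'e': 3
Maximum frequency: 3

3


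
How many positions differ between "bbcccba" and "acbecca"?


Comparing "bbcccba" and "acbecca" position by position:
  Position 0: 'b' vs 'a' => DIFFER
  Position 1: 'b' vs 'c' => DIFFER
  Position 2: 'c' vs 'b' => DIFFER
  Position 3: 'c' vs 'e' => DIFFER
  Position 4: 'c' vs 'c' => same
  Position 5: 'b' vs 'c' => DIFFER
  Position 6: 'a' vs 'a' => same
Positions that differ: 5

5


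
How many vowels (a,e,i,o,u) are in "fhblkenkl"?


Input: fhblkenkl
Checking each character:
  'f' at position 0: consonant
  'h' at position 1: consonant
  'b' at position 2: consonant
  'l' at position 3: consonant
  'k' at position 4: consonant
  'e' at position 5: vowel (running total: 1)
  'n' at position 6: consonant
  'k' at position 7: consonant
  'l' at position 8: consonant
Total vowels: 1

1


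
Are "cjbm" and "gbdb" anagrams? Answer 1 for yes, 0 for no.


Strings: "cjbm", "gbdb"
Sorted first:  bcjm
Sorted second: bbdg
Differ at position 1: 'c' vs 'b' => not anagrams

0


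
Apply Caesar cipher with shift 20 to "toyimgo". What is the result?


Caesar cipher: shift "toyimgo" by 20
  't' (pos 19) + 20 = pos 13 = 'n'
  'o' (pos 14) + 20 = pos 8 = 'i'
  'y' (pos 24) + 20 = pos 18 = 's'
  'i' (pos 8) + 20 = pos 2 = 'c'
  'm' (pos 12) + 20 = pos 6 = 'g'
  'g' (pos 6) + 20 = pos 0 = 'a'
  'o' (pos 14) + 20 = pos 8 = 'i'
Result: niscgai

niscgai


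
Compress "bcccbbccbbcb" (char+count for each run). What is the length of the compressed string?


Input: bcccbbccbbcb
Runs:
  'b' x 1 => "b1"
  'c' x 3 => "c3"
  'b' x 2 => "b2"
  'c' x 2 => "c2"
  'b' x 2 => "b2"
  'c' x 1 => "c1"
  'b' x 1 => "b1"
Compressed: "b1c3b2c2b2c1b1"
Compressed length: 14

14


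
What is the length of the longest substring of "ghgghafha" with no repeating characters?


Input: "ghgghafha"
Sliding window (track last position of each char):
  Position 0 ('g'): window [0,0] length 1 -- new best
  Position 1 ('h'): window [0,1] length 2 -- new best
  Position 2 ('g'): repeat (last at 0), move window start to 1
  Position 2 ('g'): window [1,2] length 2
  Position 3 ('g'): repeat (last at 2), move window start to 3
  Position 3 ('g'): window [3,3] length 1
  Position 4 ('h'): window [3,4] length 2
  Position 5 ('a'): window [3,5] length 3 -- new best
  Position 6 ('f'): window [3,6] length 4 -- new best
  Position 7 ('h'): repeat (last at 4), move window start to 5
  Position 7 ('h'): window [5,7] length 3
  Position 8 ('a'): repeat (last at 5), move window start to 6
  Position 8 ('a'): window [6,8] length 3
Longest substring with no repeats: "ghaf" with length 4

4


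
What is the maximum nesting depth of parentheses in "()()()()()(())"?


Input: "()()()()()(())"
Tracking depth:
  Position 0 '(': depth becomes 1
  Position 1 ')': depth becomes 0
  Position 2 '(': depth becomes 1
  Position 3 ')': depth becomes 0
  Position 4 '(': depth becomes 1
  Position 5 ')': depth becomes 0
  Position 6 '(': depth becomes 1
  Position 7 ')': depth becomes 0
  Position 8 '(': depth becomes 1
  Position 9 ')': depth becomes 0
  Position 10 '(': depth becomes 1
  Position 11 '(': depth becomes 2
  Position 12 ')': depth becomes 1
  Position 13 ')': depth becomes 0
Maximum depth reached: 2

2


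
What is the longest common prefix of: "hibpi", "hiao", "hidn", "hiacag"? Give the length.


Words: hibpi, hiao, hidn, hiacag
  Position 0: all 'h' => match
  Position 1: all 'i' => match
  Position 2: ('b', 'a', 'd', 'a') => mismatch, stop
LCP = "hi" (length 2)

2


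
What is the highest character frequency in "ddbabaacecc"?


Input: ddbabaacecc
Character counts:
  'a': 3
  'b': 2
  'c': 3
  'd': 2
  'e': 1
Maximum frequency: 3

3


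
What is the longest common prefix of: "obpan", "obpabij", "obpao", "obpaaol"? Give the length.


Words: obpan, obpabij, obpao, obpaaol
  Position 0: all 'o' => match
  Position 1: all 'b' => match
  Position 2: all 'p' => match
  Position 3: all 'a' => match
  Position 4: ('n', 'b', 'o', 'a') => mismatch, stop
LCP = "obpa" (length 4)

4


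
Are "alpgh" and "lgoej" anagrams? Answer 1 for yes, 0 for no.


Strings: "alpgh", "lgoej"
Sorted first:  aghlp
Sorted second: egjlo
Differ at position 0: 'a' vs 'e' => not anagrams

0


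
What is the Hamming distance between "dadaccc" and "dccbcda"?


Comparing "dadaccc" and "dccbcda" position by position:
  Position 0: 'd' vs 'd' => same
  Position 1: 'a' vs 'c' => differ
  Position 2: 'd' vs 'c' => differ
  Position 3: 'a' vs 'b' => differ
  Position 4: 'c' vs 'c' => same
  Position 5: 'c' vs 'd' => differ
  Position 6: 'c' vs 'a' => differ
Total differences (Hamming distance): 5

5


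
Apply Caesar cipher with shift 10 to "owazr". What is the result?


Caesar cipher: shift "owazr" by 10
  'o' (pos 14) + 10 = pos 24 = 'y'
  'w' (pos 22) + 10 = pos 6 = 'g'
  'a' (pos 0) + 10 = pos 10 = 'k'
  'z' (pos 25) + 10 = pos 9 = 'j'
  'r' (pos 17) + 10 = pos 1 = 'b'
Result: ygkjb

ygkjb


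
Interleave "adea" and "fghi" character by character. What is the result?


Interleaving "adea" and "fghi":
  Position 0: 'a' from first, 'f' from second => "af"
  Position 1: 'd' from first, 'g' from second => "dg"
  Position 2: 'e' from first, 'h' from second => "eh"
  Position 3: 'a' from first, 'i' from second => "ai"
Result: afdgehai

afdgehai


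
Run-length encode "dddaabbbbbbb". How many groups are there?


Input: dddaabbbbbbb
Scanning for consecutive runs:
  Group 1: 'd' x 3 (positions 0-2)
  Group 2: 'a' x 2 (positions 3-4)
  Group 3: 'b' x 7 (positions 5-11)
Total groups: 3

3


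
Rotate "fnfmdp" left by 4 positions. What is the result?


Input: "fnfmdp", rotate left by 4
First 4 characters: "fnfm"
Remaining characters: "dp"
Concatenate remaining + first: "dp" + "fnfm" = "dpfnfm"

dpfnfm


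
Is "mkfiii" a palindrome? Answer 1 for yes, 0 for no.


Input: mkfiii
Reversed: iiifkm
  Compare pos 0 ('m') with pos 5 ('i'): MISMATCH
  Compare pos 1 ('k') with pos 4 ('i'): MISMATCH
  Compare pos 2 ('f') with pos 3 ('i'): MISMATCH
Result: not a palindrome

0


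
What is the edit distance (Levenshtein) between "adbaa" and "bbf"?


Computing edit distance: "adbaa" -> "bbf"
DP table:
           b    b    f
      0    1    2    3
  a   1    1    2    3
  d   2    2    2    3
  b   3    2    2    3
  a   4    3    3    3
  a   5    4    4    4
Edit distance = dp[5][3] = 4

4


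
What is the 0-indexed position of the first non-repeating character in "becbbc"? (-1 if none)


Input: becbbc
Character frequencies:
  'b': 3
  'c': 2
  'e': 1
Scanning left to right for freq == 1:
  Position 0 ('b'): freq=3, skip
  Position 1 ('e'): unique! => answer = 1

1


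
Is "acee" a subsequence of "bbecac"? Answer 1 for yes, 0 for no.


Check if "acee" is a subsequence of "bbecac"
Greedy scan:
  Position 0 ('b'): no match needed
  Position 1 ('b'): no match needed
  Position 2 ('e'): no match needed
  Position 3 ('c'): no match needed
  Position 4 ('a'): matches sub[0] = 'a'
  Position 5 ('c'): matches sub[1] = 'c'
Only matched 2/4 characters => not a subsequence

0


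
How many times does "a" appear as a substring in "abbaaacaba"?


Searching for "a" in "abbaaacaba"
Scanning each position:
  Position 0: "a" => MATCH
  Position 1: "b" => no
  Position 2: "b" => no
  Position 3: "a" => MATCH
  Position 4: "a" => MATCH
  Position 5: "a" => MATCH
  Position 6: "c" => no
  Position 7: "a" => MATCH
  Position 8: "b" => no
  Position 9: "a" => MATCH
Total occurrences: 6

6


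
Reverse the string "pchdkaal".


Input: pchdkaal
Reading characters right to left:
  Position 7: 'l'
  Position 6: 'a'
  Position 5: 'a'
  Position 4: 'k'
  Position 3: 'd'
  Position 2: 'h'
  Position 1: 'c'
  Position 0: 'p'
Reversed: laakdhcp

laakdhcp


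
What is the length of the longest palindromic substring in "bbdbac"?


Input: "bbdbac"
Checking substrings for palindromes:
  [1:4] "bdb" (len 3) => palindrome
  [0:2] "bb" (len 2) => palindrome
Longest palindromic substring: "bdb" with length 3

3


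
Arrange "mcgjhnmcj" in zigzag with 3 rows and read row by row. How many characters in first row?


Zigzag "mcgjhnmcj" into 3 rows:
Placing characters:
  'm' => row 0
  'c' => row 1
  'g' => row 2
  'j' => row 1
  'h' => row 0
  'n' => row 1
  'm' => row 2
  'c' => row 1
  'j' => row 0
Rows:
  Row 0: "mhj"
  Row 1: "cjnc"
  Row 2: "gm"
First row length: 3

3


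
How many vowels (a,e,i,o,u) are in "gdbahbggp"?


Input: gdbahbggp
Checking each character:
  'g' at position 0: consonant
  'd' at position 1: consonant
  'b' at position 2: consonant
  'a' at position 3: vowel (running total: 1)
  'h' at position 4: consonant
  'b' at position 5: consonant
  'g' at position 6: consonant
  'g' at position 7: consonant
  'p' at position 8: consonant
Total vowels: 1

1


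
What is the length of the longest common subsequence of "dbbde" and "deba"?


LCS of "dbbde" and "deba"
DP table:
           d    e    b    a
      0    0    0    0    0
  d   0    1    1    1    1
  b   0    1    1    2    2
  b   0    1    1    2    2
  d   0    1    1    2    2
  e   0    1    2    2    2
LCS length = dp[5][4] = 2

2


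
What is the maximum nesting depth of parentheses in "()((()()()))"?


Input: "()((()()()))"
Tracking depth:
  Position 0 '(': depth becomes 1
  Position 1 ')': depth becomes 0
  Position 2 '(': depth becomes 1
  Position 3 '(': depth becomes 2
  Position 4 '(': depth becomes 3
  Position 5 ')': depth becomes 2
  Position 6 '(': depth becomes 3
  Position 7 ')': depth becomes 2
  Position 8 '(': depth becomes 3
  Position 9 ')': depth becomes 2
  Position 10 ')': depth becomes 1
  Position 11 ')': depth becomes 0
Maximum depth reached: 3

3
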